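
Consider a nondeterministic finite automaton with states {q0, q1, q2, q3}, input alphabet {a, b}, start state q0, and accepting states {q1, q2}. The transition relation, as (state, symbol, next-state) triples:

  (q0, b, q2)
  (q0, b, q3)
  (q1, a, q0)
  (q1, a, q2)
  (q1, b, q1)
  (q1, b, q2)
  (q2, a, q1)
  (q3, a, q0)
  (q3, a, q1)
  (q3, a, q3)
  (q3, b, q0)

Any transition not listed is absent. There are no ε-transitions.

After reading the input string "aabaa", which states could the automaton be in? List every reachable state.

Start in {q0}.
Read 'a': q0→∅; now ∅.
The set is empty and remains empty for the remaining 4 symbols.

∅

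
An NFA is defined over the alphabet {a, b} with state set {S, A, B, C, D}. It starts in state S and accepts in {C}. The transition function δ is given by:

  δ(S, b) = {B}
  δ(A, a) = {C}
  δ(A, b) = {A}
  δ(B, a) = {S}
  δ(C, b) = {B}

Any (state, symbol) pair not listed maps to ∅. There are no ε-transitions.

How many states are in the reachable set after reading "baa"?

0

Start in {S}.
Read 'b': S→{B}; now {B}.
Read 'a': B→{S}; now {S}.
Read 'a': S→∅; now ∅.
That set has 0 states.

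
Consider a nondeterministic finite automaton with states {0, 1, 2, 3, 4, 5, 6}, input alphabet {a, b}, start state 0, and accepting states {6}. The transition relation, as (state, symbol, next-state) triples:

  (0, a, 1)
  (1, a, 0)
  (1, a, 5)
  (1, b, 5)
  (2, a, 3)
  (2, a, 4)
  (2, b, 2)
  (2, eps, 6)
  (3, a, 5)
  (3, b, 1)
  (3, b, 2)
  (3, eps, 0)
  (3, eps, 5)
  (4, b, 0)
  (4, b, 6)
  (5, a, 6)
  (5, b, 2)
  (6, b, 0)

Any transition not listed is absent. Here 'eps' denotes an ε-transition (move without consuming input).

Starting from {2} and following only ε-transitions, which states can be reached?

Begin with {2}.
ε-move 2 → 6; add 6.

{2, 6}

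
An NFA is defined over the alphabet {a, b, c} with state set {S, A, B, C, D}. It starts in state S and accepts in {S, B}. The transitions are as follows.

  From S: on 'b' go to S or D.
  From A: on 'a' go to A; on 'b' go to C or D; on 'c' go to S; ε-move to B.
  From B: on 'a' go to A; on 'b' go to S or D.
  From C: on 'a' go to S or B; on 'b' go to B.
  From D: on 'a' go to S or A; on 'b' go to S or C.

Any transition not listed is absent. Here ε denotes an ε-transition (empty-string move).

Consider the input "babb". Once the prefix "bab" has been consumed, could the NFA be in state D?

Yes

Start in {S}.
Read 'b': S→{S, D}; now {S, D}.
Read 'a': S→∅, D→{S, A}; union {S, A}; ε-closure = {S, A, B}.
Read 'b': S→{S, D}, A→{C, D}, B→{S, D}; now {S, C, D}.
State D is in {S, C, D}.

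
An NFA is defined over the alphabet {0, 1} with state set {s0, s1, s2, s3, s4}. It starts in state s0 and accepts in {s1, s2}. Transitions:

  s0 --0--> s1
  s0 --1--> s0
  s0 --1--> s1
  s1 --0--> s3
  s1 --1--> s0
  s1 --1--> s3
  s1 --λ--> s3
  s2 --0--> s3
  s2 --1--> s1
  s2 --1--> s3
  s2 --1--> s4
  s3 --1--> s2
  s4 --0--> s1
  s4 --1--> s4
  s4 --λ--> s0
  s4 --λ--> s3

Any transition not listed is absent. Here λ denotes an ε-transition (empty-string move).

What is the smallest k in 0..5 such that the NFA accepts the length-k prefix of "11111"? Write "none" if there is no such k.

Start in {s0}.
Read '1': s0→{s0, s1}; union {s0, s1}; ε-closure = {s0, s1, s3}.
None of the earlier sets intersect F, but {s0, s1, s3} does.

1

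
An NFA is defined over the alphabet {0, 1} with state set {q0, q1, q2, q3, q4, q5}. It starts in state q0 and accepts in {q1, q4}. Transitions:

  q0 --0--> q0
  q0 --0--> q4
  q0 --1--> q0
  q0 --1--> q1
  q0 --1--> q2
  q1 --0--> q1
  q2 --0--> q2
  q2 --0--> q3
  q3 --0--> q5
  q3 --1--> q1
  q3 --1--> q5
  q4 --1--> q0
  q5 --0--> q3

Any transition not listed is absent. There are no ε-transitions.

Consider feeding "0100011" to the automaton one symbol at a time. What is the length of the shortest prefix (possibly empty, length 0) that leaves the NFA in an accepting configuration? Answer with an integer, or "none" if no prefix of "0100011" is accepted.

1

Start in {q0}.
Read '0': {q0} → {q0, q4}.
None of the earlier sets intersect F, but {q0, q4} does.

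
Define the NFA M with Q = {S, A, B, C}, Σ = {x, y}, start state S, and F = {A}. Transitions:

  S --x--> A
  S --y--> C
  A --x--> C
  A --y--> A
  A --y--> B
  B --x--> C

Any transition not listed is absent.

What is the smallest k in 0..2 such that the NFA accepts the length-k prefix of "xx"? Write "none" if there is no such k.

Start in {S}.
Read 'x': {S} → {A}.
None of the earlier sets intersect F, but {A} does.

1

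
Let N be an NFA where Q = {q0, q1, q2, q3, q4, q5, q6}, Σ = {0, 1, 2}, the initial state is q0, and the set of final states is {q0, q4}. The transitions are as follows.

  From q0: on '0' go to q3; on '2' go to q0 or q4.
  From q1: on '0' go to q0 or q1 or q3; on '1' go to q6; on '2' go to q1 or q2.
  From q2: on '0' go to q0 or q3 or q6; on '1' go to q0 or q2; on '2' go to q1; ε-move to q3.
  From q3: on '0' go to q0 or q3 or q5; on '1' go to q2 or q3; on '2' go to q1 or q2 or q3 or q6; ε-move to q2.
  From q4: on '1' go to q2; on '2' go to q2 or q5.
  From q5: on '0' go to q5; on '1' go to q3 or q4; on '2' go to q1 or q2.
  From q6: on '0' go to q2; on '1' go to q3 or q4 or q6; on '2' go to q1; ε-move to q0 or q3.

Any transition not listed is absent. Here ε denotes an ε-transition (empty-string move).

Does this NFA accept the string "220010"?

Yes

Start in {q0}.
Read '2': q0→{q0, q4}; now {q0, q4}.
Read '2': q0→{q0, q4}, q4→{q2, q5}; union {q0, q2, q4, q5}; ε-closure = {q0, q2, q3, q4, q5}.
Read '0': q0→{q3}, q2→{q0, q3, q6}, q3→{q0, q3, q5}, q4→∅, q5→{q5}; union {q0, q3, q5, q6}; ε-closure = {q0, q2, q3, q5, q6}.
Read '0': q0→{q3}, q2→{q0, q3, q6}, q3→{q0, q3, q5}, q5→{q5}, q6→{q2}; now {q0, q2, q3, q5, q6}.
Read '1': q0→∅, q2→{q0, q2}, q3→{q2, q3}, q5→{q3, q4}, q6→{q3, q4, q6}; now {q0, q2, q3, q4, q6}.
Read '0': q0→{q3}, q2→{q0, q3, q6}, q3→{q0, q3, q5}, q4→∅, q6→{q2}; now {q0, q2, q3, q5, q6}.
The final set {q0, q2, q3, q5, q6} contains the accepting state q0.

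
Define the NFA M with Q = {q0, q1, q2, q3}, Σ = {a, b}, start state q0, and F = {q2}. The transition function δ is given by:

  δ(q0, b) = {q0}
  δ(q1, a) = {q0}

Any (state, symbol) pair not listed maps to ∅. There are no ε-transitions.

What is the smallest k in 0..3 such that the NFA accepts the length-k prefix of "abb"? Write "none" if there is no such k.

Start in {q0}.
Read 'a': q0→∅; now ∅.
The set is empty and remains empty for the remaining 2 symbols.
No reachable set along the way intersects F.

none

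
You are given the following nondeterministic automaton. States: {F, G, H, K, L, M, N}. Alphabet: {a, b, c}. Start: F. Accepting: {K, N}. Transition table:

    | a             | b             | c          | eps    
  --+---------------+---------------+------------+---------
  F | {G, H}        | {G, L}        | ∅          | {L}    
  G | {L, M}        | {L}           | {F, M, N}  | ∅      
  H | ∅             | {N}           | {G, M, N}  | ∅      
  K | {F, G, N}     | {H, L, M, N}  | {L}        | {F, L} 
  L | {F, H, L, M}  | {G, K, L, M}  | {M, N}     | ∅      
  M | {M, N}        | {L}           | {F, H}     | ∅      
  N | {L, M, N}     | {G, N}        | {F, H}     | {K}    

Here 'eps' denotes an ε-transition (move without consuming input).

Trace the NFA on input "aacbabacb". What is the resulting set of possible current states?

{F, G, H, K, L, M, N}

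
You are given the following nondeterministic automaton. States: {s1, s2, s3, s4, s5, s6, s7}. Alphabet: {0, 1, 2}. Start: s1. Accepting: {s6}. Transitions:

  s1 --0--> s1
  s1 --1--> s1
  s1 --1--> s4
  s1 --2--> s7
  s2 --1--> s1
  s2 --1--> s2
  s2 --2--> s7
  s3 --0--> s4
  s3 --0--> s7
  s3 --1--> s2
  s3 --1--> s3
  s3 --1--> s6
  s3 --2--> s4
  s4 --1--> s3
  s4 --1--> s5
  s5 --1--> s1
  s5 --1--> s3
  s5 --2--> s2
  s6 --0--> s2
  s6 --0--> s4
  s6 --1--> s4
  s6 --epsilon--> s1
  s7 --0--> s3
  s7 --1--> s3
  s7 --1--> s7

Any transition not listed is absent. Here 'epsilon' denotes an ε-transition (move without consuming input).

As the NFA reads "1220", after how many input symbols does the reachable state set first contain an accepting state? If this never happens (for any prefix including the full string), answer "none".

Start in {s1}.
Read '1': {s1} → {s1, s4}.
Read '2': {s1, s4} → {s7}.
Read '2': {s7} → ∅.
The set is empty and remains empty for the remaining 1 symbol.
No reachable set along the way intersects F.

none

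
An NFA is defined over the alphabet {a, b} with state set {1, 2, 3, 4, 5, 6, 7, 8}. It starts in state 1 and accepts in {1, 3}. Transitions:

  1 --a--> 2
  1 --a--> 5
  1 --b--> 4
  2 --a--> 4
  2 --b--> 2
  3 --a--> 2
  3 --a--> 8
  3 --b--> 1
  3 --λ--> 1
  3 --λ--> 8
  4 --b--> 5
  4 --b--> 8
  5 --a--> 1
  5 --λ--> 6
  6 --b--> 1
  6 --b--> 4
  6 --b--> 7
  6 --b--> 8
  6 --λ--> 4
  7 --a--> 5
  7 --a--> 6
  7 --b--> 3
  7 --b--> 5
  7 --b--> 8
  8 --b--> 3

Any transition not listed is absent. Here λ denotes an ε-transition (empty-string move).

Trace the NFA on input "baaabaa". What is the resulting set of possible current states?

Start in {1}.
Read 'b': {1} → {4}.
Read 'a': {4} → ∅.
The set is empty and remains empty for the remaining 5 symbols.

∅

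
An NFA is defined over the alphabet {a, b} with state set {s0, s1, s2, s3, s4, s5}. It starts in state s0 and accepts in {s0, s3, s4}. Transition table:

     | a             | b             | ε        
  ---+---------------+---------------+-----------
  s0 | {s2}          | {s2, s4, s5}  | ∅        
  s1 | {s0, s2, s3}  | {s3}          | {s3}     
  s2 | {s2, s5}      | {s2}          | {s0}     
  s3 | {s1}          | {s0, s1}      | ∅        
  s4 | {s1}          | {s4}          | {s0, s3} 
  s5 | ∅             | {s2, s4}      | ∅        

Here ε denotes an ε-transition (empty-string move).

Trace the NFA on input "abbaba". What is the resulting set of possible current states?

{s0, s1, s2, s3, s5}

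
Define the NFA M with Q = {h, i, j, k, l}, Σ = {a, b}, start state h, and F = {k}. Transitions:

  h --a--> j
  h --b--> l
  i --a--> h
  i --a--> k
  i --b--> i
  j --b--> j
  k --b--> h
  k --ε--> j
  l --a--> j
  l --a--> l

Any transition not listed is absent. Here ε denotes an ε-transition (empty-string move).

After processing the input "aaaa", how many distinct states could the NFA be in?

Start in {h}.
Read 'a': {h} → {j}.
Read 'a': {j} → ∅.
The set is empty and remains empty for the remaining 2 symbols.
That set has 0 states.

0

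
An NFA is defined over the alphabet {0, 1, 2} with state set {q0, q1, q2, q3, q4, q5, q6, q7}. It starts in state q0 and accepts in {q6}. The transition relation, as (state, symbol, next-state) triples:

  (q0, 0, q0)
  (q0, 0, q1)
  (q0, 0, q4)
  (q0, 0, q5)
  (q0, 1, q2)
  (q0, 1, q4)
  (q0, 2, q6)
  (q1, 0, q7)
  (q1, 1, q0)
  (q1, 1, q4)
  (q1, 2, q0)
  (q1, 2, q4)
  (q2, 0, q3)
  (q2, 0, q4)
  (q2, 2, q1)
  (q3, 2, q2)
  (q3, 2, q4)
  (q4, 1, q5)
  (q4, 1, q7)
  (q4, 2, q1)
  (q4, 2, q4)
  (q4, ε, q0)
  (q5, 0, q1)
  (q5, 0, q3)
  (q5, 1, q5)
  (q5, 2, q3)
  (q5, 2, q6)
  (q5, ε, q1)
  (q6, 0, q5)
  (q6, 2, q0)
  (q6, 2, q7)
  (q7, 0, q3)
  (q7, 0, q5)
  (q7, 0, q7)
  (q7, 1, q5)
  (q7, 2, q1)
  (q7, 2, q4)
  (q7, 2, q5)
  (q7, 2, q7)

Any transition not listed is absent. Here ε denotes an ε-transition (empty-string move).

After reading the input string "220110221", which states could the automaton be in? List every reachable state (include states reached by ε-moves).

{q0, q1, q2, q4, q5, q7}

Start in {q0}.
Read '2': {q0} → {q6}.
Read '2': {q6} → {q0, q7}.
Read '0': {q0, q7} → {q0, q1, q3, q4, q5, q7}.
Read '1': {q0, q1, q3, q4, q5, q7} → {q0, q1, q2, q4, q5, q7}.
Read '1': {q0, q1, q2, q4, q5, q7} → {q0, q1, q2, q4, q5, q7}.
Read '0': {q0, q1, q2, q4, q5, q7} → {q0, q1, q3, q4, q5, q7}.
Read '2': {q0, q1, q3, q4, q5, q7} → {q0, q1, q2, q3, q4, q5, q6, q7}.
Read '2': {q0, q1, q2, q3, q4, q5, q6, q7} → {q0, q1, q2, q3, q4, q5, q6, q7}.
Read '1': {q0, q1, q2, q3, q4, q5, q6, q7} → {q0, q1, q2, q4, q5, q7}.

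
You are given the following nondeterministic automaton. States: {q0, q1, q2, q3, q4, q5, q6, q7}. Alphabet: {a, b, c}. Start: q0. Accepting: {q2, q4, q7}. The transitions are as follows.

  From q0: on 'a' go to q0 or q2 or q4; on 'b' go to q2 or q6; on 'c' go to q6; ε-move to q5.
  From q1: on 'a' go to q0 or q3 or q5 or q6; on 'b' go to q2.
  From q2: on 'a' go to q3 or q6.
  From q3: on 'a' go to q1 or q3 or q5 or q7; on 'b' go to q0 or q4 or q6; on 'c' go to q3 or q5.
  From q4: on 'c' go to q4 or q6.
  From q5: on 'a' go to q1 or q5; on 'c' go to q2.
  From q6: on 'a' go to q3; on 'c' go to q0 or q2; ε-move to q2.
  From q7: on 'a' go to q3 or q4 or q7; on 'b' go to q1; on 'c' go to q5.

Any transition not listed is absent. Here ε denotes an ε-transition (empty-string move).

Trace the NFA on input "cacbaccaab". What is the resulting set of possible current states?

{q0, q1, q2, q4, q5, q6}

Start: ε-closure({q0}) = {q0, q5}.
Read 'c': q0→{q6}, q5→{q2}; now {q2, q6}.
Read 'a': q2→{q3, q6}, q6→{q3}; union {q3, q6}; ε-closure = {q2, q3, q6}.
Read 'c': q2→∅, q3→{q3, q5}, q6→{q0, q2}; now {q0, q2, q3, q5}.
Read 'b': q0→{q2, q6}, q2→∅, q3→{q0, q4, q6}, q5→∅; union {q0, q2, q4, q6}; ε-closure = {q0, q2, q4, q5, q6}.
Read 'a': q0→{q0, q2, q4}, q2→{q3, q6}, q4→∅, q5→{q1, q5}, q6→{q3}; now {q0, q1, q2, q3, q4, q5, q6}.
Read 'c': q0→{q6}, q1→∅, q2→∅, q3→{q3, q5}, q4→{q4, q6}, q5→{q2}, q6→{q0, q2}; now {q0, q2, q3, q4, q5, q6}.
Read 'c': q0→{q6}, q2→∅, q3→{q3, q5}, q4→{q4, q6}, q5→{q2}, q6→{q0, q2}; now {q0, q2, q3, q4, q5, q6}.
Read 'a': q0→{q0, q2, q4}, q2→{q3, q6}, q3→{q1, q3, q5, q7}, q4→∅, q5→{q1, q5}, q6→{q3}; now {q0, q1, q2, q3, q4, q5, q6, q7}.
Read 'a': q0→{q0, q2, q4}, q1→{q0, q3, q5, q6}, q2→{q3, q6}, q3→{q1, q3, q5, q7}, q4→∅, q5→{q1, q5}, q6→{q3}, q7→{q3, q4, q7}; now {q0, q1, q2, q3, q4, q5, q6, q7}.
Read 'b': q0→{q2, q6}, q1→{q2}, q2→∅, q3→{q0, q4, q6}, q4→∅, q5→∅, q6→∅, q7→{q1}; union {q0, q1, q2, q4, q6}; ε-closure = {q0, q1, q2, q4, q5, q6}.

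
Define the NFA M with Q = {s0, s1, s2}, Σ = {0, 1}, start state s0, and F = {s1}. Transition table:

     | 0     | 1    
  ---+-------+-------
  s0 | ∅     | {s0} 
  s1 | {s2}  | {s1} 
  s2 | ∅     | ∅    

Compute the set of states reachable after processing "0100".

Start in {s0}.
Read '0': {s0} → ∅.
The set is empty and remains empty for the remaining 3 symbols.

∅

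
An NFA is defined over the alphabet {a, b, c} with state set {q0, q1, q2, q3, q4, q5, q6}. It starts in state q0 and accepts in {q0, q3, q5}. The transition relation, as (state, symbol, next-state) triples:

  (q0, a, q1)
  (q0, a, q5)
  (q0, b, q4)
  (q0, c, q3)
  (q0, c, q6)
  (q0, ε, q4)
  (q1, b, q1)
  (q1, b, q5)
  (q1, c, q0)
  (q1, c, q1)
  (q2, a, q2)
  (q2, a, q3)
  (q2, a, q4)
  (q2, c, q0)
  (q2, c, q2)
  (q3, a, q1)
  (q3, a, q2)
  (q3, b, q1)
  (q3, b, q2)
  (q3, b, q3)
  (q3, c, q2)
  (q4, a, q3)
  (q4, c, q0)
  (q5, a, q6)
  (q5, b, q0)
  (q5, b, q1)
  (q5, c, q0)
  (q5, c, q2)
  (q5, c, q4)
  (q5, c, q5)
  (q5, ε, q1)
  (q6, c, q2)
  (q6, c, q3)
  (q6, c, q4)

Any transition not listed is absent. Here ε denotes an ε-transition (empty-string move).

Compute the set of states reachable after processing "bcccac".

{q0, q1, q2, q4, q5}

Start: ε-closure({q0}) = {q0, q4}.
Read 'b': q0→{q4}, q4→∅; now {q4}.
Read 'c': q4→{q0}; union {q0}; ε-closure = {q0, q4}.
Read 'c': q0→{q3, q6}, q4→{q0}; union {q0, q3, q6}; ε-closure = {q0, q3, q4, q6}.
Read 'c': q0→{q3, q6}, q3→{q2}, q4→{q0}, q6→{q2, q3, q4}; now {q0, q2, q3, q4, q6}.
Read 'a': q0→{q1, q5}, q2→{q2, q3, q4}, q3→{q1, q2}, q4→{q3}, q6→∅; now {q1, q2, q3, q4, q5}.
Read 'c': q1→{q0, q1}, q2→{q0, q2}, q3→{q2}, q4→{q0}, q5→{q0, q2, q4, q5}; now {q0, q1, q2, q4, q5}.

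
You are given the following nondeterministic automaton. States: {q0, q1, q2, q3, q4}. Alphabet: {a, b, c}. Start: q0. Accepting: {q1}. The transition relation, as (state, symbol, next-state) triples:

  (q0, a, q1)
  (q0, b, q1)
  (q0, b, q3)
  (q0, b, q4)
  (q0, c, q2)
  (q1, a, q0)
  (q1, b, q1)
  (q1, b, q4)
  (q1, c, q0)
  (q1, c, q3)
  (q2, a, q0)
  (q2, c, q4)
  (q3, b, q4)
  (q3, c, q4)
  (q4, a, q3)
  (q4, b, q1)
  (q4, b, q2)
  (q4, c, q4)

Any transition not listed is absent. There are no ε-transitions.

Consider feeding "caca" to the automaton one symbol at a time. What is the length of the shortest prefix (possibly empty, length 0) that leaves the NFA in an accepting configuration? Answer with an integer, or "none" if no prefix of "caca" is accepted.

none

Start in {q0}.
Read 'c': q0→{q2}; now {q2}.
Read 'a': q2→{q0}; now {q0}.
Read 'c': q0→{q2}; now {q2}.
Read 'a': q2→{q0}; now {q0}.
No reachable set along the way intersects F.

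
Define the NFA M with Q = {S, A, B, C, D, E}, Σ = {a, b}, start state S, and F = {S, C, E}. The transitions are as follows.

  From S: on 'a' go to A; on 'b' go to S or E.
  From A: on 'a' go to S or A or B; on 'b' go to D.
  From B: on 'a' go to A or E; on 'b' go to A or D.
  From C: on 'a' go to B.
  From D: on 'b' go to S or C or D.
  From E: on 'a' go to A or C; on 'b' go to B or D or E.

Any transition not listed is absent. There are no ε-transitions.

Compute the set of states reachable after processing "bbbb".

Start in {S}.
Read 'b': {S} → {S, E}.
Read 'b': {S, E} → {S, B, D, E}.
Read 'b': {S, B, D, E} → {S, A, B, C, D, E}.
Read 'b': {S, A, B, C, D, E} → {S, A, B, C, D, E}.

{S, A, B, C, D, E}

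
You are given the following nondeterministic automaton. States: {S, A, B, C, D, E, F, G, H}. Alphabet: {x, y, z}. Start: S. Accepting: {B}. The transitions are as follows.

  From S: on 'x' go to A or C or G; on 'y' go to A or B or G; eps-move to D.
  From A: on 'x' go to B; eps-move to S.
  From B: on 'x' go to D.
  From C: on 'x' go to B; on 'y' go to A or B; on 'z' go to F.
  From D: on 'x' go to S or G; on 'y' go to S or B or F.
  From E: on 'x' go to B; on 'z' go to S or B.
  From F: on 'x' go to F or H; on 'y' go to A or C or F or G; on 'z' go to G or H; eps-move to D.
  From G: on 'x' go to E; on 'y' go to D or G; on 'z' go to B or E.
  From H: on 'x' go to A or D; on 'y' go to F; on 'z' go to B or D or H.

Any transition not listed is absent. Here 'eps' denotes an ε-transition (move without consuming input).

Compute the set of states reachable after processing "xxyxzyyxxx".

{S, A, B, C, D, E, F, G, H}

Start: ε-closure({S}) = {S, D}.
Read 'x': S→{A, C, G}, D→{S, G}; union {S, A, C, G}; ε-closure = {S, A, C, D, G}.
Read 'x': S→{A, C, G}, A→{B}, C→{B}, D→{S, G}, G→{E}; union {S, A, B, C, E, G}; ε-closure = {S, A, B, C, D, E, G}.
Read 'y': S→{A, B, G}, A→∅, B→∅, C→{A, B}, D→{S, B, F}, E→∅, G→{D, G}; now {S, A, B, D, F, G}.
Read 'x': S→{A, C, G}, A→{B}, B→{D}, D→{S, G}, F→{F, H}, G→{E}; now {S, A, B, C, D, E, F, G, H}.
Read 'z': S→∅, A→∅, B→∅, C→{F}, D→∅, E→{S, B}, F→{G, H}, G→{B, E}, H→{B, D, H}; now {S, B, D, E, F, G, H}.
Read 'y': S→{A, B, G}, B→∅, D→{S, B, F}, E→∅, F→{A, C, F, G}, G→{D, G}, H→{F}; now {S, A, B, C, D, F, G}.
Read 'y': S→{A, B, G}, A→∅, B→∅, C→{A, B}, D→{S, B, F}, F→{A, C, F, G}, G→{D, G}; now {S, A, B, C, D, F, G}.
Read 'x': S→{A, C, G}, A→{B}, B→{D}, C→{B}, D→{S, G}, F→{F, H}, G→{E}; now {S, A, B, C, D, E, F, G, H}.
Read 'x': S→{A, C, G}, A→{B}, B→{D}, C→{B}, D→{S, G}, E→{B}, F→{F, H}, G→{E}, H→{A, D}; now {S, A, B, C, D, E, F, G, H}.
Read 'x': S→{A, C, G}, A→{B}, B→{D}, C→{B}, D→{S, G}, E→{B}, F→{F, H}, G→{E}, H→{A, D}; now {S, A, B, C, D, E, F, G, H}.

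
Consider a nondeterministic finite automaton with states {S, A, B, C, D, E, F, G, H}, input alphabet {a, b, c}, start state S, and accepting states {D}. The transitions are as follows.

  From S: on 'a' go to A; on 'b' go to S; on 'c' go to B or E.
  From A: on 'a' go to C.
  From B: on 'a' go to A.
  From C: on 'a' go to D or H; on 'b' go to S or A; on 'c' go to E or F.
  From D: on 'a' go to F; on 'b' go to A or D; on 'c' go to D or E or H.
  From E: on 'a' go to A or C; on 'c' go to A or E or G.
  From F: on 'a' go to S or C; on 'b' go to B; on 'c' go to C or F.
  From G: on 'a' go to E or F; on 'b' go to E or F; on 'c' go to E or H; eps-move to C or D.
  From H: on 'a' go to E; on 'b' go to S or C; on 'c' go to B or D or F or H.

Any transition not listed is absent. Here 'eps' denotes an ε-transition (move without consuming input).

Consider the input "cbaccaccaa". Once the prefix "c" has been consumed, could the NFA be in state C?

No

Start in {S}.
Read 'c': {S} → {B, E}.
State C is not in {B, E}.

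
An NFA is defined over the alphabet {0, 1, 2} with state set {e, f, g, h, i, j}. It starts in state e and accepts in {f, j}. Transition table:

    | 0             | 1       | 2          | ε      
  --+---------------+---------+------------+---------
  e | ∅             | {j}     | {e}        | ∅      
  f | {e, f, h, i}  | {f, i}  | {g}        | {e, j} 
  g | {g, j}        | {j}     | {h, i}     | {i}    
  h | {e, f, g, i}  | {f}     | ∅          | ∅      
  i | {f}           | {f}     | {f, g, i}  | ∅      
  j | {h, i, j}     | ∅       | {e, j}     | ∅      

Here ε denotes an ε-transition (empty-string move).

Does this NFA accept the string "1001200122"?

Yes

Start in {e}.
Read '1': {e} → {j}.
Read '0': {j} → {h, i, j}.
Read '0': {h, i, j} → {e, f, g, h, i, j}.
Read '1': {e, f, g, h, i, j} → {e, f, i, j}.
Read '2': {e, f, i, j} → {e, f, g, i, j}.
Read '0': {e, f, g, i, j} → {e, f, g, h, i, j}.
Read '0': {e, f, g, h, i, j} → {e, f, g, h, i, j}.
Read '1': {e, f, g, h, i, j} → {e, f, i, j}.
Read '2': {e, f, i, j} → {e, f, g, i, j}.
Read '2': {e, f, g, i, j} → {e, f, g, h, i, j}.
The final set {e, f, g, h, i, j} contains the accepting states f, j.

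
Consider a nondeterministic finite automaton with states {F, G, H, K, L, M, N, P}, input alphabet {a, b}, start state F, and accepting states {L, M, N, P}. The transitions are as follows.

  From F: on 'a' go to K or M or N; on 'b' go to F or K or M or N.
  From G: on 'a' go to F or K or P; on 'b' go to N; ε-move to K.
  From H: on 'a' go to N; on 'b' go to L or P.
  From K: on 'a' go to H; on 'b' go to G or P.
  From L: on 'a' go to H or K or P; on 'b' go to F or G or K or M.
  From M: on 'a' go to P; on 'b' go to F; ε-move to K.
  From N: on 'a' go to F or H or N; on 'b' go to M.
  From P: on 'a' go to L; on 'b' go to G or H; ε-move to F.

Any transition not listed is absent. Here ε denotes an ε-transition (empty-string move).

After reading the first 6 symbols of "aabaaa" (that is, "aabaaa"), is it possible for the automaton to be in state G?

No

Start in {F}.
Read 'a': F→{K, M, N}; now {K, M, N}.
Read 'a': K→{H}, M→{P}, N→{F, H, N}; now {F, H, N, P}.
Read 'b': F→{F, K, M, N}, H→{L, P}, N→{M}, P→{G, H}; now {F, G, H, K, L, M, N, P}.
Read 'a': F→{K, M, N}, G→{F, K, P}, H→{N}, K→{H}, L→{H, K, P}, M→{P}, N→{F, H, N}, P→{L}; now {F, H, K, L, M, N, P}.
Read 'a': F→{K, M, N}, H→{N}, K→{H}, L→{H, K, P}, M→{P}, N→{F, H, N}, P→{L}; now {F, H, K, L, M, N, P}.
Read 'a': F→{K, M, N}, H→{N}, K→{H}, L→{H, K, P}, M→{P}, N→{F, H, N}, P→{L}; now {F, H, K, L, M, N, P}.
State G is not in {F, H, K, L, M, N, P}.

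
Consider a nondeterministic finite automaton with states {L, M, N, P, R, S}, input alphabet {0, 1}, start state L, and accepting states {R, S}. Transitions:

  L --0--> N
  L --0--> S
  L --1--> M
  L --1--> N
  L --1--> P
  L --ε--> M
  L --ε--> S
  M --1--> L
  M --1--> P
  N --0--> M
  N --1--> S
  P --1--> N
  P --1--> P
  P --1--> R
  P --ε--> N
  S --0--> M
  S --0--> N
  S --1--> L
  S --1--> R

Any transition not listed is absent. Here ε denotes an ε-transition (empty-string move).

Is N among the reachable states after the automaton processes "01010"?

Yes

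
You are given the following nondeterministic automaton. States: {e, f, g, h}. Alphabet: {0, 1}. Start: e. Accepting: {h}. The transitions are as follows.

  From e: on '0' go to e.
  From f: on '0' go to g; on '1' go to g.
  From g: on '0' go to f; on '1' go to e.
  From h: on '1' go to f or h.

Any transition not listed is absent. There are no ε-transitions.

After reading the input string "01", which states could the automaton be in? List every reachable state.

∅

Start in {e}.
Read '0': e→{e}; now {e}.
Read '1': e→∅; now ∅.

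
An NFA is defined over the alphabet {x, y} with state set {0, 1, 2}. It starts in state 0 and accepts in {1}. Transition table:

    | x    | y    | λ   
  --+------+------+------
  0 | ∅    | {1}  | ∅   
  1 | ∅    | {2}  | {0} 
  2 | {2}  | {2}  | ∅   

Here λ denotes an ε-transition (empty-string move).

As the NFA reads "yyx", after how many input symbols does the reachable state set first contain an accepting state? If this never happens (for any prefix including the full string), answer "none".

Start in {0}.
Read 'y': 0→{1}; union {1}; ε-closure = {0, 1}.
None of the earlier sets intersect F, but {0, 1} does.

1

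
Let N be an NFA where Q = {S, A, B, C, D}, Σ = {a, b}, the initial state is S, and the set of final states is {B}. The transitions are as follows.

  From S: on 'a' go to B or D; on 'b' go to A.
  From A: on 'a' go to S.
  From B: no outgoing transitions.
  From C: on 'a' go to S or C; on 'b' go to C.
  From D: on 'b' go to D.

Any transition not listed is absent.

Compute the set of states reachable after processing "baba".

Start in {S}.
Read 'b': S→{A}; now {A}.
Read 'a': A→{S}; now {S}.
Read 'b': S→{A}; now {A}.
Read 'a': A→{S}; now {S}.

{S}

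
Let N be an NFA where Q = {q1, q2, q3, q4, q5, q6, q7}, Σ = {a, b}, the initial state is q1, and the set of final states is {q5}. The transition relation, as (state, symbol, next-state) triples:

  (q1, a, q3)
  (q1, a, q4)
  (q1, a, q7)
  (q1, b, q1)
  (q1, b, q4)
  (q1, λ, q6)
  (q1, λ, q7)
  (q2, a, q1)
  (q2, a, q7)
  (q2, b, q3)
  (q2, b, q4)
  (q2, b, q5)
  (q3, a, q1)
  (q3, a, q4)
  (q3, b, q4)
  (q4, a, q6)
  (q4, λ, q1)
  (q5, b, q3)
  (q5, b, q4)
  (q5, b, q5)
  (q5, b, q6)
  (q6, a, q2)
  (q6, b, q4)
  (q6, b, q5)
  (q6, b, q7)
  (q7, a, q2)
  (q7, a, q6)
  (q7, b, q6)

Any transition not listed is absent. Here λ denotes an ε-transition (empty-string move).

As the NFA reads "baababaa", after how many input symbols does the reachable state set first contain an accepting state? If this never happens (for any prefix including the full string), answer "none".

1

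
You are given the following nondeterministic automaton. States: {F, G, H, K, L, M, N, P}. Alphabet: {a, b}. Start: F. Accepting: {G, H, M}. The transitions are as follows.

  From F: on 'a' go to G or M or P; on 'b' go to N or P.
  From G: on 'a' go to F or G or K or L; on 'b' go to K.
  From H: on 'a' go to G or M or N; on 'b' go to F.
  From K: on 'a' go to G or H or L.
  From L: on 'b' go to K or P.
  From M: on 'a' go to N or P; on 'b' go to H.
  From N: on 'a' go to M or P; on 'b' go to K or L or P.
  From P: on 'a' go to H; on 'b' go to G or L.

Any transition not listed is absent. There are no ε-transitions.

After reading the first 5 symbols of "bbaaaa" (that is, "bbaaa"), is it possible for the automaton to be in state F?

Yes

Start in {F}.
Read 'b': F→{N, P}; now {N, P}.
Read 'b': N→{K, L, P}, P→{G, L}; now {G, K, L, P}.
Read 'a': G→{F, G, K, L}, K→{G, H, L}, L→∅, P→{H}; now {F, G, H, K, L}.
Read 'a': F→{G, M, P}, G→{F, G, K, L}, H→{G, M, N}, K→{G, H, L}, L→∅; now {F, G, H, K, L, M, N, P}.
Read 'a': F→{G, M, P}, G→{F, G, K, L}, H→{G, M, N}, K→{G, H, L}, L→∅, M→{N, P}, N→{M, P}, P→{H}; now {F, G, H, K, L, M, N, P}.
State F is in {F, G, H, K, L, M, N, P}.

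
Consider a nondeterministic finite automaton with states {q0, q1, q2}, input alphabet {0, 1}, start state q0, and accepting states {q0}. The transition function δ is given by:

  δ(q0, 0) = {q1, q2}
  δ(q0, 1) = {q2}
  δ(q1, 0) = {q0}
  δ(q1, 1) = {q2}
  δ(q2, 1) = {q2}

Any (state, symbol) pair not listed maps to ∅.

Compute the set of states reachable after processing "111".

{q2}

Start in {q0}.
Read '1': {q0} → {q2}.
Read '1': {q2} → {q2}.
Read '1': {q2} → {q2}.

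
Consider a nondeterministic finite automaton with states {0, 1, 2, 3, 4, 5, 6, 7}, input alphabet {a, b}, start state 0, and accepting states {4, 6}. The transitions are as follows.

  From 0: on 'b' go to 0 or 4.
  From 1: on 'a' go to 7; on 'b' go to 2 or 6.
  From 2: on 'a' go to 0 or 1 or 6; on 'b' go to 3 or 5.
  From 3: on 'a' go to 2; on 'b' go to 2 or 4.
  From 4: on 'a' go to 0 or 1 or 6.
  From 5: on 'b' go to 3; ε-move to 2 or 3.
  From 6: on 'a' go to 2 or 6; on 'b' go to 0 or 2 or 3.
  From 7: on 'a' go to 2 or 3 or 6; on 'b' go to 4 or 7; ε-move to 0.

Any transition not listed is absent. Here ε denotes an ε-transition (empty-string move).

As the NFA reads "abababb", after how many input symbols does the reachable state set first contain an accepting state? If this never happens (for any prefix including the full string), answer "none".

none

Start in {0}.
Read 'a': {0} → ∅.
The set is empty and remains empty for the remaining 6 symbols.
No reachable set along the way intersects F.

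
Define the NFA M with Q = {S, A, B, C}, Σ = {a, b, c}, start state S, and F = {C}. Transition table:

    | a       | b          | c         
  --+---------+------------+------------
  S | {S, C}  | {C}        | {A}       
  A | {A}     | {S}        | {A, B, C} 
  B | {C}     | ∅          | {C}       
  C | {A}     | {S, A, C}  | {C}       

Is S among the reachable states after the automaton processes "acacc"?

Start in {S}.
Read 'a': {S} → {S, C}.
Read 'c': {S, C} → {A, C}.
Read 'a': {A, C} → {A}.
Read 'c': {A} → {A, B, C}.
Read 'c': {A, B, C} → {A, B, C}.
State S is not in {A, B, C}.

No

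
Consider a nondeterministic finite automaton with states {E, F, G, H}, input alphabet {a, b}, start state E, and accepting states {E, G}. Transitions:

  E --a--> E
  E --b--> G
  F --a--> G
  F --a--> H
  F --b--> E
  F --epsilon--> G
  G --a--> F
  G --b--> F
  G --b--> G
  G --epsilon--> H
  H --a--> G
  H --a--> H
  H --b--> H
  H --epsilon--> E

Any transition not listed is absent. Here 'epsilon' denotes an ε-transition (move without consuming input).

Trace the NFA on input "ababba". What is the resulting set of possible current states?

{E, F, G, H}

Start in {E}.
Read 'a': {E} → {E}.
Read 'b': {E} → {E, G, H}.
Read 'a': {E, G, H} → {E, F, G, H}.
Read 'b': {E, F, G, H} → {E, F, G, H}.
Read 'b': {E, F, G, H} → {E, F, G, H}.
Read 'a': {E, F, G, H} → {E, F, G, H}.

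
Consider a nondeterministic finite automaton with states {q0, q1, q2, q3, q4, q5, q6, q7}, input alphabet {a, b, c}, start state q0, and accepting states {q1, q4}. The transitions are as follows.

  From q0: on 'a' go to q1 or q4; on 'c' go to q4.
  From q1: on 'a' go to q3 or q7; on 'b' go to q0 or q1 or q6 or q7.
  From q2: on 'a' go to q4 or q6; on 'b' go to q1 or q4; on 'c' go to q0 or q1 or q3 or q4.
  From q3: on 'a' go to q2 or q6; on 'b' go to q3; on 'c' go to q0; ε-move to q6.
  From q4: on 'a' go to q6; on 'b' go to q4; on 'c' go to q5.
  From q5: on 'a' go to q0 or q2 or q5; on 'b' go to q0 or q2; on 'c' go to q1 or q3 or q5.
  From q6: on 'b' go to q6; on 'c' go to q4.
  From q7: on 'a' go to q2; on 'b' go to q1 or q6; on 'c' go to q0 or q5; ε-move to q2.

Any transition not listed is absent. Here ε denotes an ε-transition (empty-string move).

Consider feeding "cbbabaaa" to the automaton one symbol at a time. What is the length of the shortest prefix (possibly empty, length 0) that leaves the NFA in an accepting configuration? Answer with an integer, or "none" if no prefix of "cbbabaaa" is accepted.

Start in {q0}.
Read 'c': {q0} → {q4}.
None of the earlier sets intersect F, but {q4} does.

1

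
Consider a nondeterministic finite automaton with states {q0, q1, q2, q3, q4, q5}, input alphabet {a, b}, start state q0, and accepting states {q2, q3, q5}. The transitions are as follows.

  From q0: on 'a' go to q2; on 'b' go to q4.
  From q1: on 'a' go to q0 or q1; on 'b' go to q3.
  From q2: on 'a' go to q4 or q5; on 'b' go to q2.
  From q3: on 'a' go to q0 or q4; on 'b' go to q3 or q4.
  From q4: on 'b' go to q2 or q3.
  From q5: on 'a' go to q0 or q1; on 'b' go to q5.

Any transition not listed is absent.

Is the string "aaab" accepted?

Yes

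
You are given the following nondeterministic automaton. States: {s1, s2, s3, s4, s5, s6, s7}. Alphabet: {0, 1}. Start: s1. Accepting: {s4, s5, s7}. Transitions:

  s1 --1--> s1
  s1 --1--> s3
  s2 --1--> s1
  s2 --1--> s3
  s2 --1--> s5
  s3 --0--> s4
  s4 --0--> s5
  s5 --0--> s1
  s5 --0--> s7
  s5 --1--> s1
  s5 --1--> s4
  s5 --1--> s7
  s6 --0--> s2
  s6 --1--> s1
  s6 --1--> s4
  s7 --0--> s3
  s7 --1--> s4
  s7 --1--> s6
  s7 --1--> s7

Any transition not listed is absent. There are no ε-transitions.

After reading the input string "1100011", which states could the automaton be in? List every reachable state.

{s1, s3, s4, s6, s7}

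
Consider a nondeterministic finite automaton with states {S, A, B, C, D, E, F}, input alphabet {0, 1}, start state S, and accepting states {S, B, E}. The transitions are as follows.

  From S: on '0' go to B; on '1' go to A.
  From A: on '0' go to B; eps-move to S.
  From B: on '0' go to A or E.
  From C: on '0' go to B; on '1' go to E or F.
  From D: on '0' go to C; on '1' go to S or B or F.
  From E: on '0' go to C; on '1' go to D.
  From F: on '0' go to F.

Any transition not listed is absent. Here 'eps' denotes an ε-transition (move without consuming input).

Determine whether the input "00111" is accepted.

Yes

Start in {S}.
Read '0': {S} → {B}.
Read '0': {B} → {S, A, E}.
Read '1': {S, A, E} → {S, A, D}.
Read '1': {S, A, D} → {S, A, B, F}.
Read '1': {S, A, B, F} → {S, A}.
The final set {S, A} contains the accepting state S.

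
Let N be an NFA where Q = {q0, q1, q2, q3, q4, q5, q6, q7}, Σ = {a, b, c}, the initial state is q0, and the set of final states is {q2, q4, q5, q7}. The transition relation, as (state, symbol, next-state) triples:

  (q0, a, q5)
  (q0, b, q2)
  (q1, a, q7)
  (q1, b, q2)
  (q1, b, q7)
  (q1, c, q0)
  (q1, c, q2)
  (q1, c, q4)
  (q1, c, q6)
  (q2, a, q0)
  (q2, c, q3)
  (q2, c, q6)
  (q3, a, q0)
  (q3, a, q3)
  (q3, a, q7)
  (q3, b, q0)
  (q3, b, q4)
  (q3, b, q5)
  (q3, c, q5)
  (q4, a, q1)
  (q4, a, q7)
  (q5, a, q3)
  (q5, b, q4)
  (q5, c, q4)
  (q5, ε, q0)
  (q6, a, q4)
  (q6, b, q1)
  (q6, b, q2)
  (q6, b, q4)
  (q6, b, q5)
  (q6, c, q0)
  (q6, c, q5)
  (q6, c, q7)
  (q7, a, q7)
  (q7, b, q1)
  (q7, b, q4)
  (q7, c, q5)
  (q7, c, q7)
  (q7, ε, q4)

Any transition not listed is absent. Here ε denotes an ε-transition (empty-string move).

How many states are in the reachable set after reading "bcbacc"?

Start in {q0}.
Read 'b': {q0} → {q2}.
Read 'c': {q2} → {q3, q6}.
Read 'b': {q3, q6} → {q0, q1, q2, q4, q5}.
Read 'a': {q0, q1, q2, q4, q5} → {q0, q1, q3, q4, q5, q7}.
Read 'c': {q0, q1, q3, q4, q5, q7} → {q0, q2, q4, q5, q6, q7}.
Read 'c': {q0, q2, q4, q5, q6, q7} → {q0, q3, q4, q5, q6, q7}.
That set has 6 states.

6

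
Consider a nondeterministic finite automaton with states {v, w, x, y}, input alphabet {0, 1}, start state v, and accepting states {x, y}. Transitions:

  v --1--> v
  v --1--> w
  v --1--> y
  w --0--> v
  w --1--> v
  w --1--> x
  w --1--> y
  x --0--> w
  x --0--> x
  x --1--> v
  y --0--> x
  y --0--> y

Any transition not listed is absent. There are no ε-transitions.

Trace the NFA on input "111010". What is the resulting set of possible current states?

{v, w, x, y}

Start in {v}.
Read '1': v→{v, w, y}; now {v, w, y}.
Read '1': v→{v, w, y}, w→{v, x, y}, y→∅; now {v, w, x, y}.
Read '1': v→{v, w, y}, w→{v, x, y}, x→{v}, y→∅; now {v, w, x, y}.
Read '0': v→∅, w→{v}, x→{w, x}, y→{x, y}; now {v, w, x, y}.
Read '1': v→{v, w, y}, w→{v, x, y}, x→{v}, y→∅; now {v, w, x, y}.
Read '0': v→∅, w→{v}, x→{w, x}, y→{x, y}; now {v, w, x, y}.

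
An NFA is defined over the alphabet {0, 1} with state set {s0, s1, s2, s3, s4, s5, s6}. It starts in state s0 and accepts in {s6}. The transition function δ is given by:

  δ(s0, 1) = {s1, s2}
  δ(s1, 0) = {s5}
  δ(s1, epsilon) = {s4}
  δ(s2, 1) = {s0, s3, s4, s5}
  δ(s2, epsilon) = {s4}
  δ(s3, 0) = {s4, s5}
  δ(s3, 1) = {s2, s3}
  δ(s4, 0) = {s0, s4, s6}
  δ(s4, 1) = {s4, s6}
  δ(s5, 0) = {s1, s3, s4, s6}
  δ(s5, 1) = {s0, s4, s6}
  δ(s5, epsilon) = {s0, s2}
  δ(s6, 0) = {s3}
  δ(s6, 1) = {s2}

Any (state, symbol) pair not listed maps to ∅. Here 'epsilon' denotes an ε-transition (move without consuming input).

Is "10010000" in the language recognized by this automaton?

Yes

Start in {s0}.
Read '1': {s0} → {s1, s2, s4}.
Read '0': {s1, s2, s4} → {s0, s2, s4, s5, s6}.
Read '0': {s0, s2, s4, s5, s6} → {s0, s1, s3, s4, s6}.
Read '1': {s0, s1, s3, s4, s6} → {s1, s2, s3, s4, s6}.
Read '0': {s1, s2, s3, s4, s6} → {s0, s2, s3, s4, s5, s6}.
Read '0': {s0, s2, s3, s4, s5, s6} → {s0, s1, s2, s3, s4, s5, s6}.
Read '0': {s0, s1, s2, s3, s4, s5, s6} → {s0, s1, s2, s3, s4, s5, s6}.
Read '0': {s0, s1, s2, s3, s4, s5, s6} → {s0, s1, s2, s3, s4, s5, s6}.
The final set {s0, s1, s2, s3, s4, s5, s6} contains the accepting state s6.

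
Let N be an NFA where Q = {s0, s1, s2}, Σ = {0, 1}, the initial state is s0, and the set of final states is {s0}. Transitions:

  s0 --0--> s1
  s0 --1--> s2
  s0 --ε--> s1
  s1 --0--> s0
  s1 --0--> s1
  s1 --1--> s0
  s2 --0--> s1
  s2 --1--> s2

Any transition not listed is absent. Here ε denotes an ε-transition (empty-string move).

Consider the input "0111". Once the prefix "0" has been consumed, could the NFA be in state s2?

No

Start: ε-closure({s0}) = {s0, s1}.
Read '0': {s0, s1} → {s0, s1}.
State s2 is not in {s0, s1}.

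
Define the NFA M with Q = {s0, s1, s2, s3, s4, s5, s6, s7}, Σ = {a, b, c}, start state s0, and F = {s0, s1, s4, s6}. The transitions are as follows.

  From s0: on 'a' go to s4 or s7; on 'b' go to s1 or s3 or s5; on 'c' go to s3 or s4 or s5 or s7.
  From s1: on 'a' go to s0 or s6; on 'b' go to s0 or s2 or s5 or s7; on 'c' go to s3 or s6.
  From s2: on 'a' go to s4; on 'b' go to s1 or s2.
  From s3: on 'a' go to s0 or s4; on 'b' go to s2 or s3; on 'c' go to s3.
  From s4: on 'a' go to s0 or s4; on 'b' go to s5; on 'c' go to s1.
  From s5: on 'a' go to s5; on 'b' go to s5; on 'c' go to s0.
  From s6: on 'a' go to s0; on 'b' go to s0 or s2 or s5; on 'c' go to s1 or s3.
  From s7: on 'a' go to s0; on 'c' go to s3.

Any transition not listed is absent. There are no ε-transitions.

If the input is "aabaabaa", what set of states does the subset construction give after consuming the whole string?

{s0, s4, s5, s7}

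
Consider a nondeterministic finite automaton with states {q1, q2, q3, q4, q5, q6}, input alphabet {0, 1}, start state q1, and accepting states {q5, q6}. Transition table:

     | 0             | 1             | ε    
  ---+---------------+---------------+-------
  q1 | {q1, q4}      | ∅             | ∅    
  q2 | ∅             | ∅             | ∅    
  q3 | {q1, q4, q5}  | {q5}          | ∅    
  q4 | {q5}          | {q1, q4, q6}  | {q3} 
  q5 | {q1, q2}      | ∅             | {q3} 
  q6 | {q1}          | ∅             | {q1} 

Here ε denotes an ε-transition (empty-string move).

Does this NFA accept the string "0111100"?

Yes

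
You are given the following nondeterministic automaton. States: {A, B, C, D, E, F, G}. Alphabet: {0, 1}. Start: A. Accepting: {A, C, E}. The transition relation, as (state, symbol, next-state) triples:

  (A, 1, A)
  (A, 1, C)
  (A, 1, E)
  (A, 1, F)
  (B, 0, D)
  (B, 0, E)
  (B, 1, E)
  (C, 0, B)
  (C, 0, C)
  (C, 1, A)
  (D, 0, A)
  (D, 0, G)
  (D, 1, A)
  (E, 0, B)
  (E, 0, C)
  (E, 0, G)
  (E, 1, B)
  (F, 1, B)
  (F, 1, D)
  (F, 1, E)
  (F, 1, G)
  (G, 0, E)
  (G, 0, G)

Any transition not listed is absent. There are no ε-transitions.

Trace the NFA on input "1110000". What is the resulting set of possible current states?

Start in {A}.
Read '1': A→{A, C, E, F}; now {A, C, E, F}.
Read '1': A→{A, C, E, F}, C→{A}, E→{B}, F→{B, D, E, G}; now {A, B, C, D, E, F, G}.
Read '1': A→{A, C, E, F}, B→{E}, C→{A}, D→{A}, E→{B}, F→{B, D, E, G}, G→∅; now {A, B, C, D, E, F, G}.
Read '0': A→∅, B→{D, E}, C→{B, C}, D→{A, G}, E→{B, C, G}, F→∅, G→{E, G}; now {A, B, C, D, E, G}.
Read '0': A→∅, B→{D, E}, C→{B, C}, D→{A, G}, E→{B, C, G}, G→{E, G}; now {A, B, C, D, E, G}.
Read '0': A→∅, B→{D, E}, C→{B, C}, D→{A, G}, E→{B, C, G}, G→{E, G}; now {A, B, C, D, E, G}.
Read '0': A→∅, B→{D, E}, C→{B, C}, D→{A, G}, E→{B, C, G}, G→{E, G}; now {A, B, C, D, E, G}.

{A, B, C, D, E, G}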